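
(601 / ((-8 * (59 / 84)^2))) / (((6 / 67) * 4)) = -5919249 / 13924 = -425.11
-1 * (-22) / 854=0.03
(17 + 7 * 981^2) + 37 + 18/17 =114521895/17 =6736582.06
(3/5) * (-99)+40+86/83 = -7621/415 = -18.36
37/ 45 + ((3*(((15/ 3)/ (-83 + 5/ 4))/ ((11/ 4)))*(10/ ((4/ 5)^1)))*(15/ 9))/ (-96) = 180577/ 215820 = 0.84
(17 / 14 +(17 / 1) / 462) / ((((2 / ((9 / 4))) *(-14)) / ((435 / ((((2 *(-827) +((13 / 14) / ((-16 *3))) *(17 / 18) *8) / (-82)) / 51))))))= -21292475265 / 192582313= -110.56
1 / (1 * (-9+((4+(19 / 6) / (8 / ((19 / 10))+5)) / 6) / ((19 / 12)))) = -9975 / 85214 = -0.12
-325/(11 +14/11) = -715/27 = -26.48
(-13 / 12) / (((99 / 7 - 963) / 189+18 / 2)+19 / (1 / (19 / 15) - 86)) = -1031303 / 3576192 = -0.29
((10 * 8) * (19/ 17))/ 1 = 1520/ 17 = 89.41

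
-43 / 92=-0.47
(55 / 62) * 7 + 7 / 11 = 4669 / 682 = 6.85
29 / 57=0.51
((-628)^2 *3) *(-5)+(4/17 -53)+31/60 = -6034128493/1020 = -5915812.25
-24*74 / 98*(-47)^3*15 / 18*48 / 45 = 1672468.46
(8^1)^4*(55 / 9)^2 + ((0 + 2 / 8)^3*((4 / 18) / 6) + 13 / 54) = 792986851 / 5184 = 152968.14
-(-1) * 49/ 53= 49/ 53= 0.92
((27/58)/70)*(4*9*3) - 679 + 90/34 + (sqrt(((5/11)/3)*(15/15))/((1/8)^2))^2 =-31334141/569415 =-55.03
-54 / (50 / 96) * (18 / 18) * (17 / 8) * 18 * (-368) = 36484992 / 25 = 1459399.68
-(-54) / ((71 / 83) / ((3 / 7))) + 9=36.05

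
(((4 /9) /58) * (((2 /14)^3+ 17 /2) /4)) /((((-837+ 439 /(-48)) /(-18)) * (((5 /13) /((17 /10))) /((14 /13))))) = 2379864 /1442847875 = 0.00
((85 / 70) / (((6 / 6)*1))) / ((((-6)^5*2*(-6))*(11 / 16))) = 17 / 898128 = 0.00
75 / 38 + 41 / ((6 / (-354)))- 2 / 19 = -91851 / 38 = -2417.13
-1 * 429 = -429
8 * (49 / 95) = 392 / 95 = 4.13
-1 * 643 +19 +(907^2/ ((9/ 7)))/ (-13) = -5831551/ 117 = -49842.32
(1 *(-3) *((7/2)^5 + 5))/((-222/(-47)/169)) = -134768881/2368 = -56912.53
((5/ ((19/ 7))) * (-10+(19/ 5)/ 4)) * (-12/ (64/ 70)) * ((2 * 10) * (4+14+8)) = 8647275/ 76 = 113779.93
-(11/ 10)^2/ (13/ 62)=-3751/ 650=-5.77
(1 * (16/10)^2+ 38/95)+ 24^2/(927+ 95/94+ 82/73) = 63401762/17710325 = 3.58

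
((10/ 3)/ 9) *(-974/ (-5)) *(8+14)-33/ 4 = 170533/ 108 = 1579.01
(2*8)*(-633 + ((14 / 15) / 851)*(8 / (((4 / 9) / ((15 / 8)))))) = -8618424 / 851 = -10127.41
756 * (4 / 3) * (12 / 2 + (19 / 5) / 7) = 32976 / 5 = 6595.20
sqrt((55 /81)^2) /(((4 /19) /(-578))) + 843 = -165439 /162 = -1021.23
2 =2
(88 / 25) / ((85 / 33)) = 2904 / 2125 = 1.37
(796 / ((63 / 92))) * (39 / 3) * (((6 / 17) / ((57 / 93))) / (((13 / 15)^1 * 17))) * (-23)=-522144160 / 38437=-13584.42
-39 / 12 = -13 / 4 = -3.25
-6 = -6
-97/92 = -1.05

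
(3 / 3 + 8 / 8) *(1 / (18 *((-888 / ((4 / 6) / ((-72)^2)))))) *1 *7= -7 / 62145792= -0.00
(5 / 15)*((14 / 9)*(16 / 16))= 14 / 27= 0.52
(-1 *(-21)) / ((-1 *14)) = -1.50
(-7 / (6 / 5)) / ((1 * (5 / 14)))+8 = -25 / 3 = -8.33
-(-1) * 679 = 679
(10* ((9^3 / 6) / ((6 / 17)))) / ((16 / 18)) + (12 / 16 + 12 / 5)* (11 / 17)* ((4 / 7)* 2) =5270193 / 1360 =3875.14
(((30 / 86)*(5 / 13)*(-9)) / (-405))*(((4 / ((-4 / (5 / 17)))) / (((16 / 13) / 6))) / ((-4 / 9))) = 225 / 23392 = 0.01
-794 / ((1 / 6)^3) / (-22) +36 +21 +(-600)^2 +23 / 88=367852.90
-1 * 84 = -84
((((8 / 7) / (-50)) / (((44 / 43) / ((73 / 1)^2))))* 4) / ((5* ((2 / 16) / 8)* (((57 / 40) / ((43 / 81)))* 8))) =-2522450176 / 8887725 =-283.81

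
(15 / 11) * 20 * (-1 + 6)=1500 / 11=136.36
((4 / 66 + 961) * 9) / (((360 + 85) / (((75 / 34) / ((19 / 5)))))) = 7135875 / 632434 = 11.28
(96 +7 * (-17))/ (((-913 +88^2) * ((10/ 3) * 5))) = -1/ 4950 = -0.00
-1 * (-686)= 686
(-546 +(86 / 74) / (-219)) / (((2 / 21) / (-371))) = 11489857757 / 5402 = 2126963.67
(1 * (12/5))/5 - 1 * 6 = -138/25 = -5.52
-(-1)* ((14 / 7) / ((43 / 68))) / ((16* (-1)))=-17 / 86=-0.20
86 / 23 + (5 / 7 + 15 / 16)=13887 / 2576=5.39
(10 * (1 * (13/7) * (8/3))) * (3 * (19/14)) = 9880/49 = 201.63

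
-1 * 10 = -10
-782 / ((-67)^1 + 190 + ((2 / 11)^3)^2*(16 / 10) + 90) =-301165370 / 82030999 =-3.67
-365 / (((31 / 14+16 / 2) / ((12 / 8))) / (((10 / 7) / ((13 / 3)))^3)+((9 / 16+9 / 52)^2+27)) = -159887520000 / 95317113757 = -1.68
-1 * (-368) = 368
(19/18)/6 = 19/108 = 0.18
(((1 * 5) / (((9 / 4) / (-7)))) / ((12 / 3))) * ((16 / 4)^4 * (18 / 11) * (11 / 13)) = -17920 / 13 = -1378.46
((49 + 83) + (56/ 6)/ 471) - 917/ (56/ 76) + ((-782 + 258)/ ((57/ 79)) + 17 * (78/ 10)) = -1706.13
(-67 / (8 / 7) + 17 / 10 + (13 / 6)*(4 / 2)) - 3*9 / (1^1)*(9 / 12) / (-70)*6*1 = -42719 / 840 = -50.86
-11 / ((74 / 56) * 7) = -44 / 37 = -1.19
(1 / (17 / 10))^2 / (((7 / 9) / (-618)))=-556200 / 2023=-274.94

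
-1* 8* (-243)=1944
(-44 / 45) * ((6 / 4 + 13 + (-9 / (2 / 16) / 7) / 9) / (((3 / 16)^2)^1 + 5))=-1053184 / 406035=-2.59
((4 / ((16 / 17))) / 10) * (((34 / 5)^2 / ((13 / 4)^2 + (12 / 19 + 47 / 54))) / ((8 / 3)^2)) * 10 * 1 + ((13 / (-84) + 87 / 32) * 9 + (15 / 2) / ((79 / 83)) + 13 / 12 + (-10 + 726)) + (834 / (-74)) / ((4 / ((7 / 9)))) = 71333675388219 / 95348260000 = 748.14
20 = 20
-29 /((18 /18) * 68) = -29 /68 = -0.43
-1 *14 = -14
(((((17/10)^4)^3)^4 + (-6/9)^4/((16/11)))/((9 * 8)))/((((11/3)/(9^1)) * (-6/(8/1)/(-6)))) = 9333257437048689580764057311056270506606744407093892511619921/297000000000000000000000000000000000000000000000000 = 31425109215.65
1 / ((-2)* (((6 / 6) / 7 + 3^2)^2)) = -49 / 8192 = -0.01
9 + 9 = 18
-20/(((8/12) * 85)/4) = -24/17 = -1.41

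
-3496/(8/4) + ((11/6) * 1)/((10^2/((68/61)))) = -15994013/9150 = -1747.98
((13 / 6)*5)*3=65 / 2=32.50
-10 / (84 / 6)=-5 / 7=-0.71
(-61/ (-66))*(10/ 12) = 0.77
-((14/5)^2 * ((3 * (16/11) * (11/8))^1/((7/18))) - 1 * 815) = 17351/25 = 694.04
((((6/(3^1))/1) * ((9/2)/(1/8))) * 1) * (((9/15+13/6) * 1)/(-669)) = -0.30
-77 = -77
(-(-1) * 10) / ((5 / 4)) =8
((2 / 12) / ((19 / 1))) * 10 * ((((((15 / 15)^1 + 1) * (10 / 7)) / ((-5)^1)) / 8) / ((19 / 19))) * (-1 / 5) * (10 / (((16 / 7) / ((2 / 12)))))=5 / 5472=0.00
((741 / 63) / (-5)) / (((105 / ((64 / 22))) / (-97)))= 766688 / 121275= 6.32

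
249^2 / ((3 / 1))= 20667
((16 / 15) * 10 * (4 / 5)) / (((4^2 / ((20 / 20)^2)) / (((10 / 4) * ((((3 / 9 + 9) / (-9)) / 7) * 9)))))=-16 / 9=-1.78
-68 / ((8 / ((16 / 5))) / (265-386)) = 16456 / 5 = 3291.20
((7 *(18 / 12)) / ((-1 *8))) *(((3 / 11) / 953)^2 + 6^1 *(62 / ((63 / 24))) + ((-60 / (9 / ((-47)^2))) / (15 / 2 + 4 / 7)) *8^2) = 30414140511908851 / 198687066512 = 153075.59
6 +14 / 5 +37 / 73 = 9.31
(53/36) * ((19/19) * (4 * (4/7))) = 212/63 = 3.37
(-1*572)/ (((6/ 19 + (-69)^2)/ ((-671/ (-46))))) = -3646214/ 2080695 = -1.75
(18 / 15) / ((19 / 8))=48 / 95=0.51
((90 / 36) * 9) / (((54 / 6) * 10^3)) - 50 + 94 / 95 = -372461 / 7600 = -49.01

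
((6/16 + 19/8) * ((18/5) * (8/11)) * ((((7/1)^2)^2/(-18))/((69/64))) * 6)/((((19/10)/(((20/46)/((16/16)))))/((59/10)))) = -72529408/10051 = -7216.14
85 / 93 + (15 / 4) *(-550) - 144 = -410239 / 186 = -2205.59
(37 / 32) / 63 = 37 / 2016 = 0.02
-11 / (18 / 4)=-22 / 9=-2.44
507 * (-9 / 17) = -4563 / 17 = -268.41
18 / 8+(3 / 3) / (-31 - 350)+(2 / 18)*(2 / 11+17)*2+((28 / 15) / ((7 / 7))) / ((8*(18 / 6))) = 1544803 / 251460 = 6.14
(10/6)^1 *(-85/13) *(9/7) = -1275/91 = -14.01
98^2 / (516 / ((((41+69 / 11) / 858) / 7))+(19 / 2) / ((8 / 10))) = 384160 / 2622787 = 0.15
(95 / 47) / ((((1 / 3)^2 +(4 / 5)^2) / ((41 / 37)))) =2.98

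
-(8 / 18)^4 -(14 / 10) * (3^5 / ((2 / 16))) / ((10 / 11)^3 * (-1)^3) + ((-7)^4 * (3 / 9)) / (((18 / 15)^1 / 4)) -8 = 25760898641 / 4100625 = 6282.19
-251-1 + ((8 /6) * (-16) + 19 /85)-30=-77293 /255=-303.11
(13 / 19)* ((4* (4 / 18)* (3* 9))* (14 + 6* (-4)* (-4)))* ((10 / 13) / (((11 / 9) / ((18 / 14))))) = 194400 / 133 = 1461.65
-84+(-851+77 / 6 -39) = -5767 / 6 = -961.17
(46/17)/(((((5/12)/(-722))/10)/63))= -50216544/17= -2953914.35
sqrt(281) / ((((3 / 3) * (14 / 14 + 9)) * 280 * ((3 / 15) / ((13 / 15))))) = 13 * sqrt(281) / 8400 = 0.03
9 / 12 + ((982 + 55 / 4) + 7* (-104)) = 537 / 2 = 268.50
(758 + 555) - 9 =1304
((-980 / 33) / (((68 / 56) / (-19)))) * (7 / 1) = 1824760 / 561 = 3252.69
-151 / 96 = -1.57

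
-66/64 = -1.03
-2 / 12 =-1 / 6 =-0.17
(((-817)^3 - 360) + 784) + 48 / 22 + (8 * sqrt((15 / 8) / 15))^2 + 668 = -5998711519 / 11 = -545337410.82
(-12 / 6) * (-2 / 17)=4 / 17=0.24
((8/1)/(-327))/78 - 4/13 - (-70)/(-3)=-301498/12753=-23.64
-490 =-490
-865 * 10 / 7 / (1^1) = -8650 / 7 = -1235.71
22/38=11/19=0.58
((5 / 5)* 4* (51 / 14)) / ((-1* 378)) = -17 / 441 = -0.04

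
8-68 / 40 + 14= 203 / 10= 20.30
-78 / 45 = -26 / 15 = -1.73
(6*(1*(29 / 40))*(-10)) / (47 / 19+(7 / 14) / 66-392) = 0.11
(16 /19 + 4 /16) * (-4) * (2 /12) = -83 /114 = -0.73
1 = 1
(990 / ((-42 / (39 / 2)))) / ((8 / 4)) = -229.82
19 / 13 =1.46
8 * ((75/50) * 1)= 12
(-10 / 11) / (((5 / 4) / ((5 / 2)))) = -20 / 11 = -1.82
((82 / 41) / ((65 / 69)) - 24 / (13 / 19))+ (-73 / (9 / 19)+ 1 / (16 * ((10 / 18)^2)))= -8745163 / 46800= -186.86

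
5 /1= 5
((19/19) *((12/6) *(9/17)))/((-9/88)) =-176/17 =-10.35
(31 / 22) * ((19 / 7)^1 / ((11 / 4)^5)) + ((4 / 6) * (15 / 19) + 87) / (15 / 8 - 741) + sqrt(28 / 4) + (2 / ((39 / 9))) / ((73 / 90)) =8601592647364 / 18111690293697 + sqrt(7) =3.12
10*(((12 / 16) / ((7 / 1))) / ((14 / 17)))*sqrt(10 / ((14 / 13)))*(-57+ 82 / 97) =-1388985*sqrt(455) / 133084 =-222.63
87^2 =7569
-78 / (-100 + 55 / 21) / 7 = 234 / 2045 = 0.11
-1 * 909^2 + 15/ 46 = -826280.67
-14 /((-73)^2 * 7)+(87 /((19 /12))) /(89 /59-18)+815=79963254687 /98517223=811.67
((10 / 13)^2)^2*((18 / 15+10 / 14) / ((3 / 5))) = 670000 / 599781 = 1.12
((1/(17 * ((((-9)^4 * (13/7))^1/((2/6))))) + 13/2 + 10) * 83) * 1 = 11914495039/8699886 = 1369.50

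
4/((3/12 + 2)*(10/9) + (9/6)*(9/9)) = 1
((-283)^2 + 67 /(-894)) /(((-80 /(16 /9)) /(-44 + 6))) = 1360390481 /20115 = 67630.65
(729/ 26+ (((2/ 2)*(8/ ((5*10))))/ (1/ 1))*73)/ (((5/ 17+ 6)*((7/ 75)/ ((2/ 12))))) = 438889/ 38948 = 11.27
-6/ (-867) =2/ 289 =0.01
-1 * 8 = -8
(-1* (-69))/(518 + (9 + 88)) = 23/205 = 0.11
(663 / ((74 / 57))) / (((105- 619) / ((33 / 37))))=-1247103 / 1407332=-0.89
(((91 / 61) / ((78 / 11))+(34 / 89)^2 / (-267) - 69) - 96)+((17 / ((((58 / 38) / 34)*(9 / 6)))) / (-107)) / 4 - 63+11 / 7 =-1271131346849135 / 5604423183534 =-226.81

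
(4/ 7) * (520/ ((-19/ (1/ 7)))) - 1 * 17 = -17907/ 931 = -19.23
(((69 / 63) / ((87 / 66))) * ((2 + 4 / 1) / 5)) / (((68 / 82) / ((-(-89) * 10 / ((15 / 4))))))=14771152 / 51765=285.35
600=600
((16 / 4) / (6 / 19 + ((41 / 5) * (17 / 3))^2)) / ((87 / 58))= 11400 / 9231721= 0.00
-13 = -13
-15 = -15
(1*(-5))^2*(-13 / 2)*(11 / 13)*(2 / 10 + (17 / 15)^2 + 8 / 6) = -387.44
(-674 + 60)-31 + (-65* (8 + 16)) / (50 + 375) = -55137 / 85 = -648.67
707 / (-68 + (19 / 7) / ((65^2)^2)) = -88342743125 / 8496897481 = -10.40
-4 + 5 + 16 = 17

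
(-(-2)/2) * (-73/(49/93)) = -6789/49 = -138.55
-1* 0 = 0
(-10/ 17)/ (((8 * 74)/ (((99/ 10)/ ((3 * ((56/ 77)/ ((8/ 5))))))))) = -0.01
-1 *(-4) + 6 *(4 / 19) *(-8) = -116 / 19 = -6.11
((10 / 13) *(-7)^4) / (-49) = -490 / 13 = -37.69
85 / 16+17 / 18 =901 / 144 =6.26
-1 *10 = -10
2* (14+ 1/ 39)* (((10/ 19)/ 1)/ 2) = 7.38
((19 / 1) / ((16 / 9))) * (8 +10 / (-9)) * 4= 589 / 2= 294.50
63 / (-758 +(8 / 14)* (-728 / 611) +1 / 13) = -38493 / 463507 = -0.08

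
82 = 82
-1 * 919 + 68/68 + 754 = -164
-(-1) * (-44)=-44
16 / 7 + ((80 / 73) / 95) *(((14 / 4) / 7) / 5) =111016 / 48545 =2.29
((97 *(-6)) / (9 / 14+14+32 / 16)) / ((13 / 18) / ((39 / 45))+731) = -0.05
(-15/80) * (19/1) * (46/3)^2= -837.58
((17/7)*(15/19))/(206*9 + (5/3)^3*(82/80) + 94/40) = 0.00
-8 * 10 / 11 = -80 / 11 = -7.27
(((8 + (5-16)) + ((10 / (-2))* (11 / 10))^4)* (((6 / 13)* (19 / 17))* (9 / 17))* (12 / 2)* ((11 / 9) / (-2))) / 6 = -9149811 / 60112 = -152.21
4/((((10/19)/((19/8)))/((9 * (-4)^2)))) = 12996/5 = 2599.20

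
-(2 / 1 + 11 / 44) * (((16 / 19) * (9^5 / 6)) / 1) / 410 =-177147 / 3895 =-45.48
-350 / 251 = -1.39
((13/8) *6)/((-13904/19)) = -741/55616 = -0.01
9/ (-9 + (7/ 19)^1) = -171/ 164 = -1.04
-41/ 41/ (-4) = 1/ 4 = 0.25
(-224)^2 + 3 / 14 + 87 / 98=2458678 / 49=50177.10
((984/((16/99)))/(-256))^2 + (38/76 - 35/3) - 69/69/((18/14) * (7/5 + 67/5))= 48397646573/87293952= 554.42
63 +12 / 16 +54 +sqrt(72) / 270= sqrt(2) / 45 +471 / 4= 117.78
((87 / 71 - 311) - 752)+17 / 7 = -526495 / 497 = -1059.35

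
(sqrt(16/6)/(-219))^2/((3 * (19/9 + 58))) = 8/25946901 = 0.00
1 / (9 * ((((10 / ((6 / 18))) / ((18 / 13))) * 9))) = 1 / 1755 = 0.00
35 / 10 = 7 / 2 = 3.50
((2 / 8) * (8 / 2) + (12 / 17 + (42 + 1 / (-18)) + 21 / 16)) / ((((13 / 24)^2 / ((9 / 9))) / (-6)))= -2641656 / 2873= -919.48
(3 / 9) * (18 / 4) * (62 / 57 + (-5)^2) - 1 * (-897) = 35573 / 38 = 936.13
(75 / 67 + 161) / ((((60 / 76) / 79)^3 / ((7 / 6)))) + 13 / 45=128564161060492 / 678375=189517834.62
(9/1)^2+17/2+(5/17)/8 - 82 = 1025/136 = 7.54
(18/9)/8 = 1/4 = 0.25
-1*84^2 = -7056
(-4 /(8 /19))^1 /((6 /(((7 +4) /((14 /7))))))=-209 /24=-8.71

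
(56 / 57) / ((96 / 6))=7 / 114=0.06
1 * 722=722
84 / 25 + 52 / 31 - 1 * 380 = -290596 / 775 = -374.96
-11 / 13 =-0.85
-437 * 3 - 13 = -1324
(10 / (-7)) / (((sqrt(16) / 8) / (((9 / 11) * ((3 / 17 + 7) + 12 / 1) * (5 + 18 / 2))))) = -627.59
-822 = -822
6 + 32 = 38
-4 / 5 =-0.80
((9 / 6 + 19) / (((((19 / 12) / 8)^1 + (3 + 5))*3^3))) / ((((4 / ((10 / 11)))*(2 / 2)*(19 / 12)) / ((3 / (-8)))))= -0.00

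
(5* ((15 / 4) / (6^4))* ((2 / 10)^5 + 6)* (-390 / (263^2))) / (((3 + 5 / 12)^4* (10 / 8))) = -70203744 / 24431882826125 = -0.00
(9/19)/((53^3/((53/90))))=1/533710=0.00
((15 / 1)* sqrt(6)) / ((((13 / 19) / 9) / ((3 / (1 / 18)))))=138510* sqrt(6) / 13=26098.37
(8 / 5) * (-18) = -144 / 5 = -28.80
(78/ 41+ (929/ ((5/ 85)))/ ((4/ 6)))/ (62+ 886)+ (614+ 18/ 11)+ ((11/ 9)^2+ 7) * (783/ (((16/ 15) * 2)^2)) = 4792996457/ 2280256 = 2101.96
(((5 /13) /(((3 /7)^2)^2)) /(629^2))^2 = 144120025 /173563869603060729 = 0.00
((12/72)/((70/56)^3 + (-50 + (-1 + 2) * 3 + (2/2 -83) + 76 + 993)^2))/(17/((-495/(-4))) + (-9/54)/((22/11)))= 1408/403393745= 0.00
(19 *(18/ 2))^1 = 171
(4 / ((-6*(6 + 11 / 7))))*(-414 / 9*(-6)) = -1288 / 53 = -24.30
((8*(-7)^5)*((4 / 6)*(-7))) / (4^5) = 117649 / 192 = 612.76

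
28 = 28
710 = 710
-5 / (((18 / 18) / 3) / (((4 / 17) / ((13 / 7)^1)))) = -420 / 221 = -1.90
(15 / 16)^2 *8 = 225 / 32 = 7.03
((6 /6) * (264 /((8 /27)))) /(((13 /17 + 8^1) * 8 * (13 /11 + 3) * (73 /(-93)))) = -15495381 /4002736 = -3.87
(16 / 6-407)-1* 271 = -2026 / 3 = -675.33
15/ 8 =1.88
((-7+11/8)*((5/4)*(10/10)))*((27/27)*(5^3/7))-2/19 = -534823/4256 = -125.66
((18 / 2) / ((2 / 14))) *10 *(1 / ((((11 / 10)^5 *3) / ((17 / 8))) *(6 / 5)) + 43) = 4400059090 / 161051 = 27320.91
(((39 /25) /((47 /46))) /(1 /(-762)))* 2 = -2734056 /1175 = -2326.86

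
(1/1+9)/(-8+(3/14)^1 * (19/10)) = -1.32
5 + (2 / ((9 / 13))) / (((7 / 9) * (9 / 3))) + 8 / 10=739 / 105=7.04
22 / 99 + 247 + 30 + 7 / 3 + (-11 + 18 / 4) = 4915 / 18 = 273.06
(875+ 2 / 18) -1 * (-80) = 8596 / 9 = 955.11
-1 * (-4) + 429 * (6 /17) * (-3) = -7654 /17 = -450.24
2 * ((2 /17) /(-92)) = -1 /391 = -0.00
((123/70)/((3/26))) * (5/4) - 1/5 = 2637/140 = 18.84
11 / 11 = 1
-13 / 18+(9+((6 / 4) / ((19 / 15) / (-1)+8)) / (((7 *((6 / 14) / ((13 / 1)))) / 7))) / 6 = 1.90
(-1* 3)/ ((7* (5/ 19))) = -57/ 35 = -1.63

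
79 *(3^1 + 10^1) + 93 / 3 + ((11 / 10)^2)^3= 1059771561 / 1000000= 1059.77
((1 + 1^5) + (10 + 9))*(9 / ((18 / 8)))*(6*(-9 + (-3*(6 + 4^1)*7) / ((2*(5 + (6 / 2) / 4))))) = -316008 / 23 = -13739.48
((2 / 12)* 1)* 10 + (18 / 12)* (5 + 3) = 41 / 3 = 13.67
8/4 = 2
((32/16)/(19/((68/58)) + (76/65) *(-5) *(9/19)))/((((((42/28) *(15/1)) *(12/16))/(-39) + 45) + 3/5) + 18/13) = 459680/143765373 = 0.00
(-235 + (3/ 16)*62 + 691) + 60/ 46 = 86283/ 184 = 468.93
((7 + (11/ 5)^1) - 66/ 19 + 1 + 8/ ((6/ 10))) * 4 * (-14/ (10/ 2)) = -320152/ 1425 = -224.67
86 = 86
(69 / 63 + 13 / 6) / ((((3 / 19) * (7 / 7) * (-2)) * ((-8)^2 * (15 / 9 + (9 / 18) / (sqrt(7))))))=-13015 / 132672 + 2603 * sqrt(7) / 619136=-0.09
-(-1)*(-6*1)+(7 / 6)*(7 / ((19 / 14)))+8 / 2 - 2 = 115 / 57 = 2.02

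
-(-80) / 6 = 40 / 3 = 13.33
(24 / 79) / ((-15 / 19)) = -152 / 395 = -0.38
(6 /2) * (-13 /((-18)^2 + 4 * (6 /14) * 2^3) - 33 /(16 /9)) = -175891 /3152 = -55.80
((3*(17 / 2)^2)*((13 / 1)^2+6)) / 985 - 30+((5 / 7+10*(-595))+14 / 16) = -65528997 / 11032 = -5939.90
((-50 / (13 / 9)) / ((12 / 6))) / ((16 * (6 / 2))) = -75 / 208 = -0.36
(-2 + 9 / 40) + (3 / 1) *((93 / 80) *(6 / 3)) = 26 / 5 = 5.20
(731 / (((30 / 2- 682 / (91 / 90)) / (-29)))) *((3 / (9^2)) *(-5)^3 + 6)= 71377033 / 1620405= 44.05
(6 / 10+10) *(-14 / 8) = -371 / 20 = -18.55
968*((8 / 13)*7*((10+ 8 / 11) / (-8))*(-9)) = 654192 / 13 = 50322.46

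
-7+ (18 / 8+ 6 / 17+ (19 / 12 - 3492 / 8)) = -22405 / 51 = -439.31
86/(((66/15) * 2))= 215/22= 9.77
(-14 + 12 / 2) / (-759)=8 / 759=0.01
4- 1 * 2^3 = -4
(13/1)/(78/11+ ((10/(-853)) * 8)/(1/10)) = 121979/57734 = 2.11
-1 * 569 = -569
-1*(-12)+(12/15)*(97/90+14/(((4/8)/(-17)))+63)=-317.54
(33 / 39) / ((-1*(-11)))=1 / 13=0.08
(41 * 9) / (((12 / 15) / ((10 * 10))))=46125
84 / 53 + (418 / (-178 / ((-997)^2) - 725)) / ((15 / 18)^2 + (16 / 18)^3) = 6753543706860 / 5761757104441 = 1.17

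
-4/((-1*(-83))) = -4/83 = -0.05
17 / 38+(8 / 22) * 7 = 1251 / 418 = 2.99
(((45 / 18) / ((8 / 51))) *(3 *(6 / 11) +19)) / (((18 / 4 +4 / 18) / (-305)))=-1869345 / 88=-21242.56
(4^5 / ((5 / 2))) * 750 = 307200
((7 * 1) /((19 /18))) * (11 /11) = 126 /19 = 6.63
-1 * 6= -6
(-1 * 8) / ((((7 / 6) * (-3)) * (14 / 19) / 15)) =46.53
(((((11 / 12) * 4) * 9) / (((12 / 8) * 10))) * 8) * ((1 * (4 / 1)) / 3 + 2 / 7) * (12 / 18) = 19.00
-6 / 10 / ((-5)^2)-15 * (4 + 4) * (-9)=134997 / 125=1079.98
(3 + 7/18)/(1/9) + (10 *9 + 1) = 243/2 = 121.50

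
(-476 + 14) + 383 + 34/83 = -6523/83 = -78.59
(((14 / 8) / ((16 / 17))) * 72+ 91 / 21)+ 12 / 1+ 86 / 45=54763 / 360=152.12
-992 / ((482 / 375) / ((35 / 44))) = -1627500 / 2651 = -613.92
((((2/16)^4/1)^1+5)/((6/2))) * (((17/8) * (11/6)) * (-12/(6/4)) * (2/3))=-1276649/36864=-34.63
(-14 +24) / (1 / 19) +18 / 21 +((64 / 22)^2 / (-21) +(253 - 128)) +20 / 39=10437337 / 33033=315.97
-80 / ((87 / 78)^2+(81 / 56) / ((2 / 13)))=-302848 / 40301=-7.51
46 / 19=2.42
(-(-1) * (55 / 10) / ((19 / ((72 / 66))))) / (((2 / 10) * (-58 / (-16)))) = 240 / 551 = 0.44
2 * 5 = 10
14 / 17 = 0.82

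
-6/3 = -2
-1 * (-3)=3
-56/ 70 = -4/ 5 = -0.80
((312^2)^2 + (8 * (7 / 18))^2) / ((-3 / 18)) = -56855126074.07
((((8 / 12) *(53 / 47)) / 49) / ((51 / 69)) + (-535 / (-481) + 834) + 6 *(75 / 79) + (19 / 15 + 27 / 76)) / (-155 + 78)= -1428777520740701 / 130590204965220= -10.94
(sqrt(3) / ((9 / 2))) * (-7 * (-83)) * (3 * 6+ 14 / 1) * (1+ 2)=37184 * sqrt(3) / 3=21468.19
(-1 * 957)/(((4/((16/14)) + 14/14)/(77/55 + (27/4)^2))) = -1198483/120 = -9987.36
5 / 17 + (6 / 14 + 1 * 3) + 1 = 562 / 119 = 4.72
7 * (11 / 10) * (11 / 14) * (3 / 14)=1.30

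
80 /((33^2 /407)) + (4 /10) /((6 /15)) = 3059 /99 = 30.90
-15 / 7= -2.14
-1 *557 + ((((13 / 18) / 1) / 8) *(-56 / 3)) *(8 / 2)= -15221 / 27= -563.74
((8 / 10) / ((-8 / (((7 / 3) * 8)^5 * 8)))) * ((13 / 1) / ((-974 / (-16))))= -229104418816 / 591705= -387193.65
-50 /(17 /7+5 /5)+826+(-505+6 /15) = 18409 /60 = 306.82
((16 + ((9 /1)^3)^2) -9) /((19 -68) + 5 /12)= -6377376 /583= -10938.90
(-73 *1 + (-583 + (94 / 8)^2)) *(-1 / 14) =8287 / 224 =37.00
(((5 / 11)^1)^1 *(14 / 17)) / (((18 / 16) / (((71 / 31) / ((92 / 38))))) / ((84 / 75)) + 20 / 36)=0.23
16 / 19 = 0.84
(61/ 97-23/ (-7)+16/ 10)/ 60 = 9361/ 101850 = 0.09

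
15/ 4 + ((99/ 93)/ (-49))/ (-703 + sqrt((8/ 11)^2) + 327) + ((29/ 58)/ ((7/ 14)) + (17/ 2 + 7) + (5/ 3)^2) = 433183433/ 18811296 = 23.03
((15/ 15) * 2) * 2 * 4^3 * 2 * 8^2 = 32768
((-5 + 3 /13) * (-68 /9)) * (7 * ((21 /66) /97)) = 0.83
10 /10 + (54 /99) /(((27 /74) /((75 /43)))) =5119 /1419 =3.61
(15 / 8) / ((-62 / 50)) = -375 / 248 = -1.51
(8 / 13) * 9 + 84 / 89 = 6.48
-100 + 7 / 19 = -1893 / 19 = -99.63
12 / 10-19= -89 / 5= -17.80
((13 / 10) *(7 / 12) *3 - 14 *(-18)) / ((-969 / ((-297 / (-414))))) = -111881 / 594320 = -0.19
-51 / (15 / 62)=-1054 / 5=-210.80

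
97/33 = 2.94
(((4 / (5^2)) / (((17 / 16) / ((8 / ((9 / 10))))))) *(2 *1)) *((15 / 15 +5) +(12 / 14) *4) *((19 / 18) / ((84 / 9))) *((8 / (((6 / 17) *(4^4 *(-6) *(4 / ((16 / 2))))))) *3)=-1672 / 6615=-0.25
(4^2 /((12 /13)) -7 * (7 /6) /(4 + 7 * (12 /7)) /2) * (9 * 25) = 245925 /64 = 3842.58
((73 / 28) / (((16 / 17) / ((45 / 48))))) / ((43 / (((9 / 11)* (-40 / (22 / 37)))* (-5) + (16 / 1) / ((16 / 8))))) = 159474705 / 9323776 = 17.10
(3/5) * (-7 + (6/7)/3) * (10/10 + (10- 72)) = 8601/35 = 245.74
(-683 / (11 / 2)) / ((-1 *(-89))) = -1366 / 979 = -1.40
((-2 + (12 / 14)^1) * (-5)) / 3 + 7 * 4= 628 / 21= 29.90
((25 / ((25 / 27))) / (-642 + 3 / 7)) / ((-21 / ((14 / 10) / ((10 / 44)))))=154 / 12475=0.01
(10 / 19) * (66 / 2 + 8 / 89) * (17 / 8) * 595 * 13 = 101908625 / 356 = 286260.18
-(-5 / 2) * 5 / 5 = 5 / 2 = 2.50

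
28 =28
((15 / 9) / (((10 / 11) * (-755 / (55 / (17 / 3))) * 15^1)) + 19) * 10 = 1463069 / 7701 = 189.98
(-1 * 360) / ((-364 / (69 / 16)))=3105 / 728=4.27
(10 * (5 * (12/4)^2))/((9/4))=200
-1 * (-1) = 1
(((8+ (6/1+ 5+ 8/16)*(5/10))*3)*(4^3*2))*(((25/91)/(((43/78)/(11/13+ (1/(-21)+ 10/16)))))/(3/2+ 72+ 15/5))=68398000/1396941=48.96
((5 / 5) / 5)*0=0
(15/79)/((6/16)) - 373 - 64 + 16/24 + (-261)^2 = 16041386/237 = 67685.17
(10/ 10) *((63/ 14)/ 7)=9/ 14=0.64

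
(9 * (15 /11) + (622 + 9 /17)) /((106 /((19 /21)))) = 1127726 /208131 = 5.42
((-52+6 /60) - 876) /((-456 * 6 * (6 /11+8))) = 11341 /285760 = 0.04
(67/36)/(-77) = -67/2772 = -0.02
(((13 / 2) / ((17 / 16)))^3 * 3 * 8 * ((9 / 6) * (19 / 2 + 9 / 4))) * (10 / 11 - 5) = -21411786240 / 54043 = -396199.07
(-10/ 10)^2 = 1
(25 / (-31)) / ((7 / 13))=-325 / 217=-1.50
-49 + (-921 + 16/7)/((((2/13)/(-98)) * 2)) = 585123/2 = 292561.50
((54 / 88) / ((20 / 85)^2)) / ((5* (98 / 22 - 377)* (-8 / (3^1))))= 7803 / 3496960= 0.00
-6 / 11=-0.55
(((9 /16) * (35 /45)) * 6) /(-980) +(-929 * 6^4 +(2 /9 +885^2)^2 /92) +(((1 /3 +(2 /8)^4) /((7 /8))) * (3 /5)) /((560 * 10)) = 11128277340978861731 /1669248000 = 6666641110.83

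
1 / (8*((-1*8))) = -0.02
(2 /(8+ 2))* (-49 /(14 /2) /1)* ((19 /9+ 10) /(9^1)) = -763 /405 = -1.88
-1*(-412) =412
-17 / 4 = -4.25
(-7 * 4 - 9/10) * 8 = -231.20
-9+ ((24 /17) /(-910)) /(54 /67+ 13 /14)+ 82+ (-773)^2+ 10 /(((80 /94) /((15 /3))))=4297981651473 /7191340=597660.75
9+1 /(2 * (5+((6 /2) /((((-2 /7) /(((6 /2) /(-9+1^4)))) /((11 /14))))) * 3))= 4129 /457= 9.04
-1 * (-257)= 257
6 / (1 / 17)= 102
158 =158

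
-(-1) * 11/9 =11/9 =1.22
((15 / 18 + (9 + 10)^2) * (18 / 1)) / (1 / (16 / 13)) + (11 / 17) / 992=8016.00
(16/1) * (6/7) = 96/7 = 13.71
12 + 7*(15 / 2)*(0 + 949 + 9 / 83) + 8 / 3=12410872 / 249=49842.86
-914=-914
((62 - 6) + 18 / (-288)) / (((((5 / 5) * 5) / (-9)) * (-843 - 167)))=1611 / 16160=0.10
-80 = -80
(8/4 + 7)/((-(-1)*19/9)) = 4.26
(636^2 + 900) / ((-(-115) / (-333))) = -1173885.81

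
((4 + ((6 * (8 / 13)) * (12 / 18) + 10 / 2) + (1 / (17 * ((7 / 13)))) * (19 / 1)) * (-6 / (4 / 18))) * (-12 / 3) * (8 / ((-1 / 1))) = -18093888 / 1547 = -11696.11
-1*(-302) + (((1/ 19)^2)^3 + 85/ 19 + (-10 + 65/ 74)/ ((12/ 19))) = 4066702904213/ 13925580776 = 292.03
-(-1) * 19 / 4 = 19 / 4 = 4.75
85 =85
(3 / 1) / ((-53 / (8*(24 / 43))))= -576 / 2279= -0.25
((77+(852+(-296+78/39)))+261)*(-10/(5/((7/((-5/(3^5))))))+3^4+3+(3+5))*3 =10381056/5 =2076211.20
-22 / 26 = -11 / 13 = -0.85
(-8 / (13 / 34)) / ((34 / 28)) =-224 / 13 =-17.23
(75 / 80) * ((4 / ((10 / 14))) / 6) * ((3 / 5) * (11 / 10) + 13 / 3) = 5243 / 1200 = 4.37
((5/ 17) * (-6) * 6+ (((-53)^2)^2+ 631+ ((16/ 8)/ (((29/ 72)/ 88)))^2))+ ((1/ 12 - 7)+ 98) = 1386602784365/ 171564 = 8082131.36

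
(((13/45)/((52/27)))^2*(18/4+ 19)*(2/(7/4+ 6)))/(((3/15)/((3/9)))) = 141/620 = 0.23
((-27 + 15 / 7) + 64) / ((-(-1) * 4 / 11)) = 1507 / 14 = 107.64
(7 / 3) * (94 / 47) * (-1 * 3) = -14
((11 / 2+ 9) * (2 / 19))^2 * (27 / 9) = 2523 / 361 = 6.99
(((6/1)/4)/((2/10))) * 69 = 1035/2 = 517.50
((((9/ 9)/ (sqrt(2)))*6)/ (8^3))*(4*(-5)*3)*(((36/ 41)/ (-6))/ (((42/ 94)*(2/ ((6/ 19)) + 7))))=1269*sqrt(2)/ 146944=0.01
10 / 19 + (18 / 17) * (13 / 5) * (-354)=-1573034 / 1615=-974.01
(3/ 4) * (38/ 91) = 57/ 182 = 0.31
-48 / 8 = -6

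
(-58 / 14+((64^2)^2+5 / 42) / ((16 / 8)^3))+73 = 704666213 / 336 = 2097220.87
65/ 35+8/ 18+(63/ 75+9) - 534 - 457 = -1541702/ 1575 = -978.86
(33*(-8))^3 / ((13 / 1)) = -18399744 / 13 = -1415364.92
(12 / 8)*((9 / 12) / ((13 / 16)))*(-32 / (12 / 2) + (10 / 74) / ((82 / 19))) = -144777 / 19721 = -7.34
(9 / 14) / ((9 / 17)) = 17 / 14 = 1.21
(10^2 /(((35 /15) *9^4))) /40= 5 /30618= 0.00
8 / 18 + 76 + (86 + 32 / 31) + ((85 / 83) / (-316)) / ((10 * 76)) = 181831375417 / 1112277024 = 163.48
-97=-97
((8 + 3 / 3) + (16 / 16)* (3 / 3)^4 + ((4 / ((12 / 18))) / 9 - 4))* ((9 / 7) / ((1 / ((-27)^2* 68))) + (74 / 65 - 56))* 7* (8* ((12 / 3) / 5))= 3708756224 / 195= 19019262.69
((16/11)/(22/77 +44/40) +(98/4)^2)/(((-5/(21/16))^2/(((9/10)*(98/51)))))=166368576969/2321792000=71.66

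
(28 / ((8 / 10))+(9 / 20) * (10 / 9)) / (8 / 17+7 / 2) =1207 / 135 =8.94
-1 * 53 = -53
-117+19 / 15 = -115.73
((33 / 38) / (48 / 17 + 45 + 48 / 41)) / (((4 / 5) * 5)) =7667 / 1730216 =0.00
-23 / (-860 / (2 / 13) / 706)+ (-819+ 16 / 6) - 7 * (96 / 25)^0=-6879293 / 8385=-820.43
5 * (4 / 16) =5 / 4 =1.25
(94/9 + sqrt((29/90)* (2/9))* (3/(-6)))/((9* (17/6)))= 188/459 - sqrt(145)/2295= 0.40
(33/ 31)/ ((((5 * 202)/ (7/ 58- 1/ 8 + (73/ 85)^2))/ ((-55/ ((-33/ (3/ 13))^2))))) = -3687309/ 1773885583600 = -0.00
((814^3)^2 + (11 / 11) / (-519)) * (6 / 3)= 301956082872506755966 / 519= 581803627885369472.00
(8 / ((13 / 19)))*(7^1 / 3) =1064 / 39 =27.28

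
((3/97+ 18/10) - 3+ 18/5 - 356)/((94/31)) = -5315911/45590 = -116.60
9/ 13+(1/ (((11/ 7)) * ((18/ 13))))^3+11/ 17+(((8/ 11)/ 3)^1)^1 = 2880083255/ 1715488632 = 1.68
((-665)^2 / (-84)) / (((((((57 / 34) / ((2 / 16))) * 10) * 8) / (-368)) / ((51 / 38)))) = 232645 / 96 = 2423.39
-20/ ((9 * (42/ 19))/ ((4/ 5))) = -152/ 189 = -0.80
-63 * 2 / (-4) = 63 / 2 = 31.50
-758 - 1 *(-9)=-749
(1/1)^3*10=10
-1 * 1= -1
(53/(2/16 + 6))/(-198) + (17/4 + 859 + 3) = 16807867/19404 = 866.21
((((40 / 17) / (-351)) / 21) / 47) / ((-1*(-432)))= -5 / 318029166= -0.00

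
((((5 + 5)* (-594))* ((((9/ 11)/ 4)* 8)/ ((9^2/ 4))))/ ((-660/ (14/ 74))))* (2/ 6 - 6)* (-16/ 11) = 15232/ 13431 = 1.13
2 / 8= 1 / 4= 0.25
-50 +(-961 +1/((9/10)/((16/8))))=-9079/9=-1008.78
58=58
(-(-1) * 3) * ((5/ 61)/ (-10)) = -3/ 122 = -0.02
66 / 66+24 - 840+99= -716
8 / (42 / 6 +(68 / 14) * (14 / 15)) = 120 / 173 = 0.69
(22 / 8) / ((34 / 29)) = 319 / 136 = 2.35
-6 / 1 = -6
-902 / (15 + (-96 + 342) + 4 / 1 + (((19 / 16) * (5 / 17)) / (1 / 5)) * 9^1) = -245344 / 76355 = -3.21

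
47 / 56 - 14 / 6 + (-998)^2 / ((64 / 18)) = 23530469 / 84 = 280124.63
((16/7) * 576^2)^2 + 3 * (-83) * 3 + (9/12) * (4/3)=28179280392502/49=575087354949.02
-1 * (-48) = 48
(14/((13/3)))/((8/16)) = 84/13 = 6.46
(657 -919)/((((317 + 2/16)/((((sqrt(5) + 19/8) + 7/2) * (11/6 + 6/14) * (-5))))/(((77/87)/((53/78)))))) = 142370800 * sqrt(5)/11698107 + 836428450/11698107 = 98.72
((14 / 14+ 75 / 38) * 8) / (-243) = -452 / 4617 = -0.10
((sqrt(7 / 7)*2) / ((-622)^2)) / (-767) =-1 / 148370014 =-0.00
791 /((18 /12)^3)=6328 /27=234.37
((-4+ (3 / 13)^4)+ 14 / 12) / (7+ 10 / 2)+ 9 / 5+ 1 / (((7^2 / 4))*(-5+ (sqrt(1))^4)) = 777749417 / 503816040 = 1.54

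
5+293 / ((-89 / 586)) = -171253 / 89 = -1924.19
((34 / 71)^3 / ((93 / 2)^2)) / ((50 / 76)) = 5974208 / 77389305975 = 0.00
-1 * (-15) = 15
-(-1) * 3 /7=3 /7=0.43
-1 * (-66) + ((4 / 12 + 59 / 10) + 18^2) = 11887 / 30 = 396.23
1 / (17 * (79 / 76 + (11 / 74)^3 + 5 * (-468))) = -7699256 / 306139919809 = -0.00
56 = 56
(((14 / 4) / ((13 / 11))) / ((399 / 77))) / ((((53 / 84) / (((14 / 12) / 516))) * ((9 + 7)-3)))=41503 / 263443284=0.00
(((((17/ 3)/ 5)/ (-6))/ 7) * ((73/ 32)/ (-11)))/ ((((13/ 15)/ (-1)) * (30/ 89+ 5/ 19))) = -2098531/ 195074880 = -0.01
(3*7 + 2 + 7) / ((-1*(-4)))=7.50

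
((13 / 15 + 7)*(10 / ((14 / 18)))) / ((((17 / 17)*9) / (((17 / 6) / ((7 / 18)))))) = 4012 / 49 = 81.88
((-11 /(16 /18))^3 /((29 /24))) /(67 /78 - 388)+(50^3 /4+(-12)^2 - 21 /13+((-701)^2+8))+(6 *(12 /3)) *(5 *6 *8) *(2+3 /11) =2147477427428537 /4007262688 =535896.34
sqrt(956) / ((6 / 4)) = 4 * sqrt(239) / 3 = 20.61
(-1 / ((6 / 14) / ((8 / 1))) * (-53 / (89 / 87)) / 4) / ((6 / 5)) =53795 / 267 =201.48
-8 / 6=-4 / 3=-1.33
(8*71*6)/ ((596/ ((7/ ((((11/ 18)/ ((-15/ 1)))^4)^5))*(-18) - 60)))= -455077562316100987966653599333766179740952467670355120/ 100239749244951441370949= -4539891268124066014693215000000.00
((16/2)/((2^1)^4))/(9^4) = 1/13122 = 0.00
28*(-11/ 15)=-308/ 15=-20.53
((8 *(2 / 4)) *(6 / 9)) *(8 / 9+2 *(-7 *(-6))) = 6112 / 27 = 226.37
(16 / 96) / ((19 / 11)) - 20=-2269 / 114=-19.90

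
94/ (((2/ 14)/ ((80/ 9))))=52640/ 9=5848.89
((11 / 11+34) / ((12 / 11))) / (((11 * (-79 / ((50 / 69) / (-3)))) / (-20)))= -8750 / 49059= -0.18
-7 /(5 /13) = -91 /5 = -18.20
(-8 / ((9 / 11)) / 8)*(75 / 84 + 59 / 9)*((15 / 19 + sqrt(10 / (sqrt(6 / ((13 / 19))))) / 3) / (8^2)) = -103235 / 919296 - 20647*26^(1 / 4)*sqrt(5)*57^(3 / 4) / 24820992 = -0.20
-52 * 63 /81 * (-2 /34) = 364 /153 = 2.38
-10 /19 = -0.53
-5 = -5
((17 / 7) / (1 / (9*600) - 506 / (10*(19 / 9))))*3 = -5232600 / 17213987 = -0.30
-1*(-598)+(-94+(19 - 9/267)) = 46544/89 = 522.97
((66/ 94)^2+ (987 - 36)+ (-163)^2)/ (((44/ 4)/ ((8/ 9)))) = 2223.88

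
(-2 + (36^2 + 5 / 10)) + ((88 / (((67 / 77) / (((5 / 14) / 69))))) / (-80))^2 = 442659550489 / 341954064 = 1294.50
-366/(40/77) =-14091/20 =-704.55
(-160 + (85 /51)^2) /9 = -1415 /81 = -17.47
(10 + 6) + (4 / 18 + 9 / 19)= 2855 / 171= 16.70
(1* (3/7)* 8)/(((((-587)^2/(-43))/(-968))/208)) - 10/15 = 618537058/7235949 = 85.48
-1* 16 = -16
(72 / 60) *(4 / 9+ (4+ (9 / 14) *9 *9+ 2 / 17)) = 121309 / 1785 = 67.96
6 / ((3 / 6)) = 12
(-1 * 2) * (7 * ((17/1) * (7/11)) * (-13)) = 21658/11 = 1968.91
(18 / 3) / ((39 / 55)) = 110 / 13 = 8.46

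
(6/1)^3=216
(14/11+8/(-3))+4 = 86/33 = 2.61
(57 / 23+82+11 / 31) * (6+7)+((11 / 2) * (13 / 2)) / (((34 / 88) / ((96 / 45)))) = 236400658 / 181815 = 1300.23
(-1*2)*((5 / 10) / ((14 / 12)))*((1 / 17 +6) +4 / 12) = -652 / 119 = -5.48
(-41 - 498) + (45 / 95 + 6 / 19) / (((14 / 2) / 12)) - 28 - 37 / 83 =-6249094 / 11039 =-566.09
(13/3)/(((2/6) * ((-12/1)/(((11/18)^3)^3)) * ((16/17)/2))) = -521106439711/19042491875328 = -0.03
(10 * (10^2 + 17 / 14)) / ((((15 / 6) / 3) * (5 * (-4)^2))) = 4251 / 280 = 15.18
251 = 251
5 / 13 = 0.38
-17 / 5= -3.40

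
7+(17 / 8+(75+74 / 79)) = 53759 / 632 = 85.06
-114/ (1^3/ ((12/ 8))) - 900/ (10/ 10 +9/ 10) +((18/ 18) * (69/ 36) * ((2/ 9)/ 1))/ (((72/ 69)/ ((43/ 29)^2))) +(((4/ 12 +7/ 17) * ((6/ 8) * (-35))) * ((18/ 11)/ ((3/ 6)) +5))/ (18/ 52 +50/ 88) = -151118176990375/ 184121798544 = -820.75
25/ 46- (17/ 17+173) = -7979/ 46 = -173.46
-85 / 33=-2.58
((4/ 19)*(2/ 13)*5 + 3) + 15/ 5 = 1522/ 247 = 6.16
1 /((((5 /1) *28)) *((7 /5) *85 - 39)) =1 /11200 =0.00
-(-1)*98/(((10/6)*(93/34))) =3332/155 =21.50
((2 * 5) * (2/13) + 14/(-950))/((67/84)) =790356/413725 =1.91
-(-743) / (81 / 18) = 1486 / 9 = 165.11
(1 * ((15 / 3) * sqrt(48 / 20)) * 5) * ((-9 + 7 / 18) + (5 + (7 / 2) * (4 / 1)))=402.36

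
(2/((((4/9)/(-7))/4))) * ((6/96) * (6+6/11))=-567/11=-51.55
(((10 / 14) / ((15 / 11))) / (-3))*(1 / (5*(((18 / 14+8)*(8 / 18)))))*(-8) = 0.07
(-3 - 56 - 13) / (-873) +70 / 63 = 1.19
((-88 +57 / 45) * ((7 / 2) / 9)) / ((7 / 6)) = -1301 / 45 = -28.91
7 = 7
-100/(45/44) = -880/9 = -97.78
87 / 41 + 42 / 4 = 12.62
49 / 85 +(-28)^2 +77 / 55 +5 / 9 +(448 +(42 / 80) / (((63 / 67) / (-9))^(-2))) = 1234.54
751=751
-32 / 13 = -2.46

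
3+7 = 10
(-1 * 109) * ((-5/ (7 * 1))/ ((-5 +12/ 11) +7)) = 25.19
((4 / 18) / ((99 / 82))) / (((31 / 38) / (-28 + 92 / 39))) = -6232000 / 1077219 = -5.79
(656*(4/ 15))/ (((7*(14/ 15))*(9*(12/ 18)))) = 656/ 147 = 4.46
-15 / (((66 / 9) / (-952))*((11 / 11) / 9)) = 192780 / 11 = 17525.45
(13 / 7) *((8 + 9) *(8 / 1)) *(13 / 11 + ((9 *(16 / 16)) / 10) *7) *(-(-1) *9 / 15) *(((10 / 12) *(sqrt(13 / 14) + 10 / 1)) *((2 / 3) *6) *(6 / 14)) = 2182596 *sqrt(182) / 18865 + 8730384 / 539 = 17758.19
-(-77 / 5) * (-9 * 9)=-6237 / 5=-1247.40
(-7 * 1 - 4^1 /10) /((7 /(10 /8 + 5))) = -185 /28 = -6.61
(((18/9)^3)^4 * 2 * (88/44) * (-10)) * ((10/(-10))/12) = 40960/3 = 13653.33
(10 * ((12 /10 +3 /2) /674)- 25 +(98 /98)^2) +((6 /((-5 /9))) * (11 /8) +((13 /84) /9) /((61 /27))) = -27918082 /719495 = -38.80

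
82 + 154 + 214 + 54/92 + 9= 459.59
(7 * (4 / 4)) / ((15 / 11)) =77 / 15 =5.13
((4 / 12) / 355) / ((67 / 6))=2 / 23785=0.00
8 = 8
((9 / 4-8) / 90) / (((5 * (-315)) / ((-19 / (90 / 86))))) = -18791 / 25515000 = -0.00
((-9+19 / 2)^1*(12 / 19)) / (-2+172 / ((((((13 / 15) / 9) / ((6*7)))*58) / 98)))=1131 / 453967057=0.00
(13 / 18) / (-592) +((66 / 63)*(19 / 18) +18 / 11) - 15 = -30176059 / 2461536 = -12.26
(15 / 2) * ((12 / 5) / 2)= 9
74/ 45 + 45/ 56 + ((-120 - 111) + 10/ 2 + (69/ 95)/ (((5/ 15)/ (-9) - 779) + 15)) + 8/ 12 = -31449778439/ 141102360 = -222.89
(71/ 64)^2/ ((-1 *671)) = -5041/ 2748416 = -0.00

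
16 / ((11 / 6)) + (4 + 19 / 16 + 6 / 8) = 14.66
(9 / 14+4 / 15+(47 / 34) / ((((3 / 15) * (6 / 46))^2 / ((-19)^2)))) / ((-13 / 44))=-172779417052 / 69615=-2481927.99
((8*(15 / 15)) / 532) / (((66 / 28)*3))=4 / 1881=0.00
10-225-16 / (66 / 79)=-7727 / 33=-234.15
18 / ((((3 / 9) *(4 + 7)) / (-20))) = -1080 / 11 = -98.18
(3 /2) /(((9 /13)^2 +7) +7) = 507 /4894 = 0.10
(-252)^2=63504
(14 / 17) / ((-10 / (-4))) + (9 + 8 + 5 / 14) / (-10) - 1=-5727 / 2380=-2.41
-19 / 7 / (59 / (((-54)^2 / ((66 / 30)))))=-277020 / 4543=-60.98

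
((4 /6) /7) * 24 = 16 /7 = 2.29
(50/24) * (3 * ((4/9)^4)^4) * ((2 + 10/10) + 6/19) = 187904819200/3911931509798331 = 0.00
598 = 598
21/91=3/13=0.23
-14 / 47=-0.30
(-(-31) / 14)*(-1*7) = -31 / 2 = -15.50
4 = 4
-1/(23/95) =-95/23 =-4.13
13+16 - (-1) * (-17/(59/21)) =1354/59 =22.95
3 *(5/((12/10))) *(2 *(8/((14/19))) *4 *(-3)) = -22800/7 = -3257.14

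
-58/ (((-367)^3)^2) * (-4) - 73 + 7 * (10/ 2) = -92849588243140990/ 2443410216924769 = -38.00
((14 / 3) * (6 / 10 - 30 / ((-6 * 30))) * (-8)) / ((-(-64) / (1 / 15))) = -161 / 5400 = -0.03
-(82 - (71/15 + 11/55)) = -1156/15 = -77.07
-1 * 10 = -10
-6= -6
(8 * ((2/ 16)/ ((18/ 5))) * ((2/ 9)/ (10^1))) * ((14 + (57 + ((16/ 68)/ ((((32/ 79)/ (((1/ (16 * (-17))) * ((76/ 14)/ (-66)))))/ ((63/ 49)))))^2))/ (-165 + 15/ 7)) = -28226140840732433/ 10488538605073858560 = -0.00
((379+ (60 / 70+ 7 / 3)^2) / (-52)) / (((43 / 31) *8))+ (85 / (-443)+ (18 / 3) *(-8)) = -42692714879 / 873663336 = -48.87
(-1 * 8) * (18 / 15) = -48 / 5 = -9.60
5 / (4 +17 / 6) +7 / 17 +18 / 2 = 10.14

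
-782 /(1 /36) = -28152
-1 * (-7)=7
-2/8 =-1/4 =-0.25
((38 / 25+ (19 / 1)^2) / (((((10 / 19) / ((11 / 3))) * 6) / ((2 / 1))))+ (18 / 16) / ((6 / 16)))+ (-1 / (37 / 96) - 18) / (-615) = 320422821 / 379250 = 844.89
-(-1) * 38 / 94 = 19 / 47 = 0.40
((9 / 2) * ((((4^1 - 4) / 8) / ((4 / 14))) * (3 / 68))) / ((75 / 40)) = 0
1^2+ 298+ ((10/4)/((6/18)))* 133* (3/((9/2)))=964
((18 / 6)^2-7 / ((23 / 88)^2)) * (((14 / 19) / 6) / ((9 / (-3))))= 346129 / 90459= 3.83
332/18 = 166/9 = 18.44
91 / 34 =2.68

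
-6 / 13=-0.46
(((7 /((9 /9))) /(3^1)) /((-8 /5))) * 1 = -1.46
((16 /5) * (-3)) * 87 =-4176 /5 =-835.20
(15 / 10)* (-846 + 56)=-1185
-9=-9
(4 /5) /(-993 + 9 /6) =-8 /9915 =-0.00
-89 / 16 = -5.56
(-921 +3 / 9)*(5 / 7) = -13810 / 21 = -657.62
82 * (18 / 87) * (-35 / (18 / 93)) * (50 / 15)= -889700 / 87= -10226.44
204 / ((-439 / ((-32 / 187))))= 384 / 4829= 0.08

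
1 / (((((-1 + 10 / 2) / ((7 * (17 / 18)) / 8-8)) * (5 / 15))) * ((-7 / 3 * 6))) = 1033 / 2688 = 0.38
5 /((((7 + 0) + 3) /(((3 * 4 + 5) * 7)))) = 119 /2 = 59.50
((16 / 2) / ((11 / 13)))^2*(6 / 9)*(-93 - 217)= -6705920 / 363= -18473.61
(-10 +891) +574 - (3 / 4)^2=23271 / 16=1454.44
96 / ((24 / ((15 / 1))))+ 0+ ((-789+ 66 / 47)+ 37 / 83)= -2836612 / 3901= -727.15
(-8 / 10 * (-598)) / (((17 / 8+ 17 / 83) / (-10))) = -244352 / 119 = -2053.38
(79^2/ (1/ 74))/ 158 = 2923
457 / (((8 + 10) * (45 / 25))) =2285 / 162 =14.10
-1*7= -7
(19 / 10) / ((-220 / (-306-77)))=7277 / 2200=3.31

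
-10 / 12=-0.83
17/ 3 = 5.67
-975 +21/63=-2924/3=-974.67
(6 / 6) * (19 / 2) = 19 / 2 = 9.50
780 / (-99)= -7.88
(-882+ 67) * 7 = -5705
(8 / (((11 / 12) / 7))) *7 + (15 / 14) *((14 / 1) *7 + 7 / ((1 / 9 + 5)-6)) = 92259 / 176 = 524.20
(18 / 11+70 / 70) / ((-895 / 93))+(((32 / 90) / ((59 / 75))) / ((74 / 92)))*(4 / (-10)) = -32154493 / 64474905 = -0.50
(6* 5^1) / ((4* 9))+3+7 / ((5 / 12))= 619 / 30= 20.63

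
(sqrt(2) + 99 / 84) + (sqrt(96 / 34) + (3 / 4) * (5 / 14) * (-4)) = 3 / 28 + sqrt(2) + 4 * sqrt(51) / 17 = 3.20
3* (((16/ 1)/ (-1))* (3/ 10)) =-72/ 5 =-14.40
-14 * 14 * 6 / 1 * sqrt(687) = -1176 * sqrt(687) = -30823.77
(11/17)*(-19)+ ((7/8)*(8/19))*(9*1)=-2900/323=-8.98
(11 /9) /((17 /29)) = 2.08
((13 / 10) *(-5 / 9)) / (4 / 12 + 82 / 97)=-1261 / 2058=-0.61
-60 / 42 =-10 / 7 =-1.43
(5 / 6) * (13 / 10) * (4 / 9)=13 / 27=0.48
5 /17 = 0.29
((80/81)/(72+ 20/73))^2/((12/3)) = 532900/11414571921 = 0.00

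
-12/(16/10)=-15/2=-7.50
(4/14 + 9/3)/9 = 0.37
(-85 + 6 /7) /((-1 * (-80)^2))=589 /44800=0.01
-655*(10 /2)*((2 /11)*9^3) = -4774950 /11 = -434086.36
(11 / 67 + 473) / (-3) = -31702 / 201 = -157.72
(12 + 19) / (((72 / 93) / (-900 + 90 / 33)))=-35928.30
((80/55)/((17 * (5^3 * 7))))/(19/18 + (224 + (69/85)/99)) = 288/662869025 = 0.00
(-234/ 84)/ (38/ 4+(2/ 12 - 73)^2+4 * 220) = -702/ 1560937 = -0.00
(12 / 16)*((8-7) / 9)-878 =-10535 / 12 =-877.92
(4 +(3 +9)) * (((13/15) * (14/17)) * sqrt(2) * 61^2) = 10835552 * sqrt(2)/255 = 60093.27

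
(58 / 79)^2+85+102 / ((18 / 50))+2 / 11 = 76007813 / 205953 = 369.05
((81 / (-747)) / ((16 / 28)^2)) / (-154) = 63 / 29216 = 0.00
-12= -12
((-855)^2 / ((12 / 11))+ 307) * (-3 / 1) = -8044959 / 4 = -2011239.75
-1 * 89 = -89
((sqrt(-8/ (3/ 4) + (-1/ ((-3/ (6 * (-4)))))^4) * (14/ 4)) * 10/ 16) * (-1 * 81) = -945 * sqrt(2298)/ 4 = -11325.22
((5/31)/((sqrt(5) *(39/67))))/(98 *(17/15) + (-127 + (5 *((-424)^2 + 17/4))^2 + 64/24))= 5360 *sqrt(5)/78152028784087973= 0.00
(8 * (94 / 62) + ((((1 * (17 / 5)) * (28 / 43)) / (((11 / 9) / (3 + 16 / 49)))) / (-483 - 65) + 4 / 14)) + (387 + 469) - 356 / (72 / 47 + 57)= 23827213735093 / 27631470405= 862.32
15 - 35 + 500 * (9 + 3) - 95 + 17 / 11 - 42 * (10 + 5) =57822 / 11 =5256.55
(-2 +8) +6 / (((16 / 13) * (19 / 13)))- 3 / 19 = 1395 / 152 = 9.18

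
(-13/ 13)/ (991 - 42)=-1/ 949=-0.00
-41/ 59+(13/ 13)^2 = 18/ 59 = 0.31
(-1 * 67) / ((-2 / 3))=201 / 2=100.50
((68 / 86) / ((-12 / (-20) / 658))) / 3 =111860 / 387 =289.04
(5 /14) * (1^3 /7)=5 /98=0.05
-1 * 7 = -7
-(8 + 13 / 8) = -77 / 8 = -9.62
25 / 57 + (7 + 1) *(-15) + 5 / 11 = -74680 / 627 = -119.11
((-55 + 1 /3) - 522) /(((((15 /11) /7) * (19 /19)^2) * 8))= -13321 /36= -370.03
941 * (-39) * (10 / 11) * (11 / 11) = -366990 / 11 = -33362.73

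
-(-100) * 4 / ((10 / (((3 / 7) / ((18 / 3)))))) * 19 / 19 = 20 / 7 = 2.86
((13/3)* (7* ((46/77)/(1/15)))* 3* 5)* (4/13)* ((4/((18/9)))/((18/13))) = 1812.12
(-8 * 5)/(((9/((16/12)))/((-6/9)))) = 320/81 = 3.95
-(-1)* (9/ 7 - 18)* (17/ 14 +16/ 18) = -35.15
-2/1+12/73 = -1.84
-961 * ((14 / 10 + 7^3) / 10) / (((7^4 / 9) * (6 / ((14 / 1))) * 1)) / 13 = -354609 / 15925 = -22.27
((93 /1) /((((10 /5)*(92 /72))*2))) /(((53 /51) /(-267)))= -11397429 /2438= -4674.91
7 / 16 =0.44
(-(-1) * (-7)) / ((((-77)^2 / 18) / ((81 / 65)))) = -1458 / 55055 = -0.03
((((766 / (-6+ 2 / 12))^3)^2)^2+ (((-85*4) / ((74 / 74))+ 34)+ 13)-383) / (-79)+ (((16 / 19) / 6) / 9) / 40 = -45569850657633638035740864885511366540321057033 / 136949669530011474609375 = -332748890990550022046459.10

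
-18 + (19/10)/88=-15821/880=-17.98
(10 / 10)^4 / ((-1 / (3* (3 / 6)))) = -3 / 2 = -1.50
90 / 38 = 45 / 19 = 2.37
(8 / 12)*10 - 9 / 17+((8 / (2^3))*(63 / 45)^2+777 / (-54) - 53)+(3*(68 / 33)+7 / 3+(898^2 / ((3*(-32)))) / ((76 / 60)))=-42736546291 / 6395400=-6682.39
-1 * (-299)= 299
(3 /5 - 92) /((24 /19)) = -72.36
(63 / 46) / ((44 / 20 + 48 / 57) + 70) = 665 / 35466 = 0.02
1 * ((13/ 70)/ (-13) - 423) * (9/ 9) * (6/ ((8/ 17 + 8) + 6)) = -503387/ 2870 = -175.40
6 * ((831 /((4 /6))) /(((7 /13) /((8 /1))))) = 777816 /7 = 111116.57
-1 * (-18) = 18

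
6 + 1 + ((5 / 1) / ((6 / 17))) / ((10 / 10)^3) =127 / 6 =21.17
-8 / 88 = -1 / 11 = -0.09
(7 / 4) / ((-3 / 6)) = -7 / 2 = -3.50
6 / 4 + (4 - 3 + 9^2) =83.50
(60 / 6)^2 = 100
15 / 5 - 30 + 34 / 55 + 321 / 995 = -285218 / 10945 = -26.06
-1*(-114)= 114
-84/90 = -14/15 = -0.93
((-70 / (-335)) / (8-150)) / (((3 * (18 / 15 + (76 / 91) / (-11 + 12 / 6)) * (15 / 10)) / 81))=-257985 / 10784119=-0.02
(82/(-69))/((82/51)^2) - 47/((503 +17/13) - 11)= -0.55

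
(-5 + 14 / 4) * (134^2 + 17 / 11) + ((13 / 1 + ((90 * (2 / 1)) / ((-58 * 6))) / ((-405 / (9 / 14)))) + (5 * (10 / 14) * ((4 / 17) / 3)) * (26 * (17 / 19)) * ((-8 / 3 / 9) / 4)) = -26923.80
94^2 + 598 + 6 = 9440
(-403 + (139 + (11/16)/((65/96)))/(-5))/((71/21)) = -2941596/23075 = -127.48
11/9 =1.22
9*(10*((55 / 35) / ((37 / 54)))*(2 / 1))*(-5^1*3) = -1603800 / 259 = -6192.28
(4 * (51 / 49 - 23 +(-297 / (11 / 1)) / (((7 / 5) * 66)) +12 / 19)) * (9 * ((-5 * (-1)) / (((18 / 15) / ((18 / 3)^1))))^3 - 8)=-124535196178 / 10241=-12160452.71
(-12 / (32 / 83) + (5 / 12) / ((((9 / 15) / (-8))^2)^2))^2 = 652265702697049 / 3779136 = 172596514.84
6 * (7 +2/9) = 130/3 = 43.33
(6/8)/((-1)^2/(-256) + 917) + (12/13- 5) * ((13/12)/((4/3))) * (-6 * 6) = 111976995/939004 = 119.25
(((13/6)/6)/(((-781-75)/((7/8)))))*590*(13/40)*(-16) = 69797/61632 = 1.13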